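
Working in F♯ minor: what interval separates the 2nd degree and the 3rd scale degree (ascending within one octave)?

minor second

The scale runs F♯ G♯ A B C♯ D E.
2nd degree = G♯; 3rd scale degree = A.
G♯ up to A is 1 semitone, a half step narrower than a major second, so the interval is minor.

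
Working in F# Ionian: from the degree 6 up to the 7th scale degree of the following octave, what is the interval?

major ninth

F# major: F# G# A# B C# D# E#.
So we need the interval from D# up to E#.
D# up to E# spans 9 letter names and 14 semitones — a major ninth.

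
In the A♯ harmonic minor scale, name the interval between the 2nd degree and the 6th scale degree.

diminished fifth

A♯ harmonic minor: A♯ B♯ C♯ D♯ E♯ F♯ G𝄪.
So we need the interval from B♯ up to F♯.
From B♯ to F♯: 6 semitones over a fifth = diminished.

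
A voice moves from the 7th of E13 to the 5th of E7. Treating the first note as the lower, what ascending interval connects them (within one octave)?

The 7th of E13 is D; the 5th of E7 is B.
Counting 6 letters and 9 half steps from D gives a major sixth.

M6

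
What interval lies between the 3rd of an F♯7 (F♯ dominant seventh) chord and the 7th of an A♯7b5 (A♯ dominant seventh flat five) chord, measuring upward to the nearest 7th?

minor seventh

F♯7 (F♯ dominant seventh) has A♯ as its 3rd, and A♯7b5 (A♯ dominant seventh flat five) has G♯ as its 7th.
From A♯ to G♯: 10 semitones over a seventh = minor.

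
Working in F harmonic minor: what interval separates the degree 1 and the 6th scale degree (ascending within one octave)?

minor sixth

Spelling F harmonic minor: F G Ab Bb C Db E.
That puts F below Db.
From F to Db: 8 semitones over a sixth = minor.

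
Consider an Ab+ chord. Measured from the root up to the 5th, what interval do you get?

A5

Spelling the chord: Ab-C-E.
Root = Ab; 5th = E.
5 letter names make it a fifth; at 8 semitones (a half step wider than perfect) the quality is augmented.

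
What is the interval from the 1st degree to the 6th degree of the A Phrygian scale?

minor sixth

Spelling the A Phrygian scale: A Bb C D E F G.
The 1st degree is A and the scale degree 6 is F.
6 letter names make it a sixth; at 8 semitones (a half step narrower than major) the quality is minor.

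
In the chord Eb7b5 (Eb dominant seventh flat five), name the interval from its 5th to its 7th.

major 3rd

The chord tones of Eb7b5 (Eb dominant seventh flat five) are Eb, G, Bbb, Db.
That puts Bbb below Db.
From Bbb to Db is 4 semitones, exactly the major third.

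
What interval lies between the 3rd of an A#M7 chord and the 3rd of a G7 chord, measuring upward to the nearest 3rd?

A#M7 has C## as its 3rd, and G7 has B as its 3rd.
C## up to B is 9 semitones, a whole step narrower than a major seventh, so the interval is diminished.

diminished seventh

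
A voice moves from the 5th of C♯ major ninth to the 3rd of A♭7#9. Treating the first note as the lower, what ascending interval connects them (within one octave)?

diminished 4th

C♯ major ninth has G♯ as its 5th, and A♭7#9 has C as its 3rd.
From G♯ to C: 4 semitones over a fourth = diminished.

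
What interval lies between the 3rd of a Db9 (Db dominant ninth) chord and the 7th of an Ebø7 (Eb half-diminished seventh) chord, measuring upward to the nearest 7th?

The 3rd of Db9 (Db dominant ninth) is F; the 7th of Ebø7 (Eb half-diminished seventh) is Db.
From F to Db: 8 semitones over a sixth = minor.

minor sixth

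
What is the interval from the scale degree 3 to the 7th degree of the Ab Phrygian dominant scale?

Spelling the Ab Phrygian dominant scale: Ab Bbb C Db Eb Fb Gb.
Scale degree 3 = C; degree 7 = Gb.
C up to Gb is 6 semitones, a half step narrower than a perfect fifth, so the interval is diminished.

diminished fifth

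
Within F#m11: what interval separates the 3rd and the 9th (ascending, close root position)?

M7

F#m11 (F# minor eleventh): F#–A–C#–E–G#–B.
So we need the interval from A up to G#.
From A to G# is 11 semitones, exactly the major seventh.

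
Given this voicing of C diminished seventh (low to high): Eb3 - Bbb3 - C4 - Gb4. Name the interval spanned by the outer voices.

The outer voices are Eb3 and Gb4.
From Eb to Gb: 15 semitones over a tenth = minor.

m10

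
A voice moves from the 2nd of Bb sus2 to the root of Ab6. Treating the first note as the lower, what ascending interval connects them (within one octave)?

minor sixth

The 2nd of Bb sus2 is C; the root of Ab6 is Ab.
C up to Ab is 8 semitones, a half step narrower than a major sixth, so the interval is minor.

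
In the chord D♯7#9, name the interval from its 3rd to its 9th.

D♯ dominant seventh sharp nine: D♯ F𝄪 A♯ C♯ E𝄪.
So we need the interval from F𝄪 up to E𝄪.
Counting 7 letters and 11 half steps from F𝄪 gives a major seventh.

major seventh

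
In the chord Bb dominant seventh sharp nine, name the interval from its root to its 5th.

Bb7#9 is spelled Bb-D-F-Ab-C#.
So we need the interval from Bb up to F.
Counting 5 letters and 7 half steps from Bb gives a perfect fifth.

perfect fifth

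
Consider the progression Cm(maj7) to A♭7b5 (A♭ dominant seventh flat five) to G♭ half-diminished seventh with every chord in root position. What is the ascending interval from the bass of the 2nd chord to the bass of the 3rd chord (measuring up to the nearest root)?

minor seventh

The roots are A♭ and G♭.
From A♭ to G♭: 10 semitones over a seventh = minor.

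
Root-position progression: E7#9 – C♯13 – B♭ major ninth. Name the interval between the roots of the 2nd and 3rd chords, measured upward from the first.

diminished seventh

The roots are C♯ and B♭.
7 letter names make it a seventh; at 9 semitones (a whole step narrower than major) the quality is diminished.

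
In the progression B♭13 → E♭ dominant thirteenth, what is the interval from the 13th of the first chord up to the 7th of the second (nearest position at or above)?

B♭13 has G as its 13th, and E♭ dominant thirteenth has D♭ as its 7th.
G up to D♭ is 6 semitones, a half step narrower than a perfect fifth, so the interval is diminished.

diminished fifth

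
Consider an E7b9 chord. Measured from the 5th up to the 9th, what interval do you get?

diminished fifth

E7b9 is spelled E–G♯–B–D–F.
5th = B; 9th = F.
From B to F: 6 semitones over a fifth = diminished.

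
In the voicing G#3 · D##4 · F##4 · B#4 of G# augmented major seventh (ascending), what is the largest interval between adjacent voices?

Adjacent intervals: G#3→D##4 = augmented fifth; D##4→F##4 = minor third; F##4→B#4 = perfect fourth.
The largest is G#3 to D##4, an augmented fifth (8 semitones).

augmented 5th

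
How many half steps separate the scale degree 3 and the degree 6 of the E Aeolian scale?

5

The scale is E F♯ G A B C D.
G up to C is a perfect fourth — 5 semitones.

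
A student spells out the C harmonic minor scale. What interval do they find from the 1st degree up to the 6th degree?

The scale runs C D E♭ F G A♭ B.
1st degree = C; scale degree 6 = A♭.
From C to A♭: 8 semitones over a sixth = minor.

minor 6th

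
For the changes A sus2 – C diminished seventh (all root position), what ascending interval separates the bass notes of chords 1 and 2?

minor third

The roots are A and C.
3 letter names make it a third; at 3 semitones (a half step narrower than major) the quality is minor.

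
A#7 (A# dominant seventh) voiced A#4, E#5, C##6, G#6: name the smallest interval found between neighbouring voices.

Adjacent intervals: A#4→E#5 = perfect fifth; E#5→C##6 = major sixth; C##6→G#6 = diminished fifth.
The smallest is C##6 to G#6, a diminished fifth (6 semitones).

diminished fifth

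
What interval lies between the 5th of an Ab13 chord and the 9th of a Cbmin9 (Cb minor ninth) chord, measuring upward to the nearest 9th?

minor 7th

Ab13 has Eb as its 5th, and Cbmin9 (Cb minor ninth) has Db as its 9th.
From Eb to Db: 10 semitones over a seventh = minor.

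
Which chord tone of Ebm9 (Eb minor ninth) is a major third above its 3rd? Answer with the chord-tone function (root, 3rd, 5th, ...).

5th

Eb minor ninth is spelled Eb Gb Bb Db F.
The 3rd is Gb. A major third above Gb is Bb.
Bb is the chord's 5th.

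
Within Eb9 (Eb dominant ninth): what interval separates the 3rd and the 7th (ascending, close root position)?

d5

Eb9 is spelled Eb–G–Bb–Db–F.
So we need the interval from G up to Db.
From G to Db: 6 semitones over a fifth = diminished.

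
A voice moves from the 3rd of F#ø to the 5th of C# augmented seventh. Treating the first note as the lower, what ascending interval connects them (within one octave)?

The 3rd of F#ø is A; the 5th of C# augmented seventh is G##.
A up to G## is 12 semitones, a half step wider than a major seventh, so the interval is augmented.

augmented 7th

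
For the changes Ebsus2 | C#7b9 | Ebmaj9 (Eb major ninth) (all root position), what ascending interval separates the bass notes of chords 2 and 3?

diminished third

The roots are C# and Eb.
C# up to Eb is 2 semitones, a whole step narrower than a major third, so the interval is diminished.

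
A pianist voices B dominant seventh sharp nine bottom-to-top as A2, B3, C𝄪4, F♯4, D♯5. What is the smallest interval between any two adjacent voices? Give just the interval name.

Adjacent intervals: A2→B3 = major ninth; B3→C𝄪4 = augmented second; C𝄪4→F♯4 = diminished fourth; F♯4→D♯5 = major sixth.
The smallest is B3 to C𝄪4, an augmented second (3 semitones).

augmented second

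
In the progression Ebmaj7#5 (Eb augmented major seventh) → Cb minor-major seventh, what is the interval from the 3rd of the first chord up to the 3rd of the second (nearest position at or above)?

The 3rd of Ebmaj7#5 (Eb augmented major seventh) is G; the 3rd of Cb minor-major seventh is Ebb.
From G to Ebb: 7 semitones over a sixth = diminished.

diminished sixth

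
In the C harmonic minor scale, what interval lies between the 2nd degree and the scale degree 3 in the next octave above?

Spelling the C harmonic minor scale: C D E♭ F G A♭ B.
So we need the interval from D up to E♭.
D up to E♭ is 13 semitones, a half step narrower than a major ninth, so the interval is minor.

minor ninth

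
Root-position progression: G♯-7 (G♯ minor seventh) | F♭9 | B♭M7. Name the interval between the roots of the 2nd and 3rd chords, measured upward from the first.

The roots are F♭ and B♭.
4 letter names make it a fourth; at 6 semitones (a half step wider than perfect) the quality is augmented.

augmented fourth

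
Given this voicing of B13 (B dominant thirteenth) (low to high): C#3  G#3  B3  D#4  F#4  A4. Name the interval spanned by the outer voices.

m13

The outer voices are C#3 and A4.
From C# to A: 20 semitones over a thirteenth = minor.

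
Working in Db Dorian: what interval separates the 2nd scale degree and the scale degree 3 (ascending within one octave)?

minor second

Db dorian: Db Eb Fb Gb Ab Bb Cb.
The 2nd scale degree is Eb and the scale degree 3 is Fb.
2 letter names make it a second; at 1 semitone (a half step narrower than major) the quality is minor.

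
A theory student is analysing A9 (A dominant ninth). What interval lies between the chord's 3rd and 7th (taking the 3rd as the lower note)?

diminished 5th

A9 (A dominant ninth): A-C#-E-G-B.
That puts C# below G.
C# up to G is 6 semitones, a half step narrower than a perfect fifth, so the interval is diminished.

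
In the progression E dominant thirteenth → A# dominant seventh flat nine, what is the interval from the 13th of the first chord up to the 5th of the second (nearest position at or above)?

The 13th of E dominant thirteenth is C#; the 5th of A# dominant seventh flat nine is E#.
From C# to E# is 4 semitones, exactly the major third.

major third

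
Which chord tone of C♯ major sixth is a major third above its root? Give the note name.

Spelling the chord: C♯-E♯-G♯-A♯.
The root is C♯. A major third above C♯ is E♯.
E♯ is the chord's 3rd.

E#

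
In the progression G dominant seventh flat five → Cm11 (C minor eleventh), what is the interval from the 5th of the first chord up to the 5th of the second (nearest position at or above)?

The 5th of G dominant seventh flat five is Db; the 5th of Cm11 (C minor eleventh) is G.
4 letter names make it a fourth; at 6 semitones (a half step wider than perfect) the quality is augmented.

augmented 4th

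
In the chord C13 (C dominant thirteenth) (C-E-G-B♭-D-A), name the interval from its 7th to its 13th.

M7

7th = B♭; 13th = A.
From B♭ to A is 11 semitones, exactly the major seventh.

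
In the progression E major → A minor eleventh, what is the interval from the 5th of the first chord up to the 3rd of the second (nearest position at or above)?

The 5th of E major is B; the 3rd of A minor eleventh is C.
From B to C: 1 semitone over a second = minor.

minor 2nd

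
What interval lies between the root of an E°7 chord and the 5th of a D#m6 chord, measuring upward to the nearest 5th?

The root of E°7 is E; the 5th of D#m6 is A#.
From E to A#: 6 semitones over a fourth = augmented.

A4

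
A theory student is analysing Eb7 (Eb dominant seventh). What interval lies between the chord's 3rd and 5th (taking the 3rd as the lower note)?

minor third

Eb7 is spelled Eb G Bb Db.
3rd = G; 5th = Bb.
3 letter names make it a third; at 3 semitones (a half step narrower than major) the quality is minor.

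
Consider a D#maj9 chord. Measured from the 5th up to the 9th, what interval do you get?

perfect fifth

Spelling the chord: D#, F##, A#, C##, E#.
5th = A#; 9th = E#.
A# up to E# spans 5 letter names and 7 semitones — a perfect fifth.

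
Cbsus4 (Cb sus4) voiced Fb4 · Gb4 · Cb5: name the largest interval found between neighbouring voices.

Adjacent intervals: Fb4→Gb4 = major second; Gb4→Cb5 = perfect fourth.
The largest is Gb4 to Cb5, a perfect fourth (5 semitones).

perfect fourth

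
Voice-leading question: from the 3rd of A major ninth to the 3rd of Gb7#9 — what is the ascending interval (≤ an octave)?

d7

A major ninth has C# as its 3rd, and Gb7#9 has Bb as its 3rd.
From C# to Bb: 9 semitones over a seventh = diminished.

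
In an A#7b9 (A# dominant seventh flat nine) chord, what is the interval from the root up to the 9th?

A#7b9 is spelled A#–C##–E#–G#–B.
So we need the interval from A# up to B.
9 letter names make it a ninth; at 13 semitones (a half step narrower than major) the quality is minor.

minor ninth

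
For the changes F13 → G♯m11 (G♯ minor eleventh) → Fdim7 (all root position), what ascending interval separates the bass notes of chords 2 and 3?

diminished seventh

The roots are G♯ and F.
From G♯ to F: 9 semitones over a seventh = diminished.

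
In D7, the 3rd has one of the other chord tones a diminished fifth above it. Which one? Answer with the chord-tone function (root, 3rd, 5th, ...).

7th

The chord tones of D7 (D dominant seventh) are D, F♯, A, C.
The 3rd is F♯. A diminished fifth above F♯ is C.
C is the chord's 7th.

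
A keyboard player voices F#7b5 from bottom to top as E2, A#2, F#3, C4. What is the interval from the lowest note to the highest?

minor thirteenth

The outer voices are E2 and C4.
From E to C: 20 semitones over a thirteenth = minor.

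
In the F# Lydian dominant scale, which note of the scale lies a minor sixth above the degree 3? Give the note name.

The scale is F# G# A# B# C# D# E.
The degree 3 is A#; a minor sixth above that is F# — scale degree 1.

F#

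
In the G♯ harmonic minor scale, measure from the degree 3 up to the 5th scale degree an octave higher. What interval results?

major tenth

Spelling the G♯ harmonic minor scale: G♯ A♯ B C♯ D♯ E F𝄪.
Degree 3 = B; degree 5 (up an octave) = D♯.
From B to D♯ is 16 semitones, exactly the major tenth.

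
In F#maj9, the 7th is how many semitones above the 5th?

4

The chord tones of F# major ninth are F#, A#, C#, E#, G#.
C# to E# is a major third: 4 semitones.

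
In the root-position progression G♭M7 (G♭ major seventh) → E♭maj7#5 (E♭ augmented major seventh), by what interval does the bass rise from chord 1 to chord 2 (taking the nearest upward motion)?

major sixth

The roots are G♭ and E♭.
G♭ up to E♭ spans 6 letter names and 9 semitones — a major sixth.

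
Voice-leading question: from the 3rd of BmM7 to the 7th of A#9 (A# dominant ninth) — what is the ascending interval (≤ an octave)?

augmented fourth

The 3rd of BmM7 is D; the 7th of A#9 (A# dominant ninth) is G#.
D up to G# is 6 semitones, a half step wider than a perfect fourth, so the interval is augmented.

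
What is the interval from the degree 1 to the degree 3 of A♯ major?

A♯ major: A♯ B♯ C𝄪 D♯ E♯ F𝄪 G𝄪.
So we need the interval from A♯ up to C𝄪.
A♯ up to C𝄪 spans 3 letter names and 4 semitones — a major third.

major third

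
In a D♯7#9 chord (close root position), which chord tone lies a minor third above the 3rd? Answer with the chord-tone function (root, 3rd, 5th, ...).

Spelling the chord: D♯–F𝄪–A♯–C♯–E𝄪.
The 3rd is F𝄪. A minor third above F𝄪 is A♯.
A♯ is the chord's 5th.

5th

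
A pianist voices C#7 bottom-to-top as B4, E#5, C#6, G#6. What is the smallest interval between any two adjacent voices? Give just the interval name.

Adjacent intervals: B4→E#5 = augmented fourth; E#5→C#6 = minor sixth; C#6→G#6 = perfect fifth.
The smallest is B4 to E#5, an augmented fourth (6 semitones).

augmented 4th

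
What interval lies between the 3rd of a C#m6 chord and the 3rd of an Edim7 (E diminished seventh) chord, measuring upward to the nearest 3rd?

minor third

The 3rd of C#m6 is E; the 3rd of Edim7 (E diminished seventh) is G.
From E to G: 3 semitones over a third = minor.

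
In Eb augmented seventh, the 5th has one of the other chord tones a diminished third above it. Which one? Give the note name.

Ebaug7: Eb–G–B–Db.
The 5th is B. A diminished third above B is Db.
Db is the chord's 7th.

Db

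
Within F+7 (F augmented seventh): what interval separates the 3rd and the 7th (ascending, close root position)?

diminished fifth

Spelling the chord: F–A–C#–Eb.
That puts A below Eb.
5 letter names make it a fifth; at 6 semitones (a half step narrower than perfect) the quality is diminished.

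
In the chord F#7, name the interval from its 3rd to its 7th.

diminished fifth

Spelling the chord: F#, A#, C#, E.
So we need the interval from A# up to E.
A# up to E is 6 semitones, a half step narrower than a perfect fifth, so the interval is diminished.
That tritone between 3rd and 7th is what gives the dominant seventh its pull toward resolution.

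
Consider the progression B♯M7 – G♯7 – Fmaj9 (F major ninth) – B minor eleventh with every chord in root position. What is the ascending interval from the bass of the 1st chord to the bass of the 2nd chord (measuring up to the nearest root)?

minor sixth

The roots are B♯ and G♯.
B♯ up to G♯ is 8 semitones, a half step narrower than a major sixth, so the interval is minor.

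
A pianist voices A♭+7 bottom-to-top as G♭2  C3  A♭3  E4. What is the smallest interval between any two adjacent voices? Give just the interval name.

Adjacent intervals: G♭2→C3 = augmented fourth; C3→A♭3 = minor sixth; A♭3→E4 = augmented fifth.
The smallest is G♭2 to C3, an augmented fourth (6 semitones).

augmented fourth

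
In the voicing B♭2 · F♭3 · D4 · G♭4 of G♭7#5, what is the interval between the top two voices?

Those voices are D4 and G♭4.
From D to G♭: 4 semitones over a fourth = diminished.

diminished 4th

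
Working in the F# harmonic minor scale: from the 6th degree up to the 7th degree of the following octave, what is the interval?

F# harmonic minor: F# G# A B C# D E#.
6th degree = D; degree 7 (up an octave) = E#.
D up to E# is 15 semitones, a half step wider than a major ninth, so the interval is augmented.

augmented ninth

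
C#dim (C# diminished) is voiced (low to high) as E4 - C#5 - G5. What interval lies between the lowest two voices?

major sixth

Those voices are E4 and C#5.
From E to C# is 9 semitones, exactly the major sixth.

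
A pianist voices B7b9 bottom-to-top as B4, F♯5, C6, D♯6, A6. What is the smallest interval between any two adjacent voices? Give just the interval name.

Adjacent intervals: B4→F♯5 = perfect fifth; F♯5→C6 = diminished fifth; C6→D♯6 = augmented second; D♯6→A6 = diminished fifth.
The smallest is C6 to D♯6, an augmented second (3 semitones).

augmented 2nd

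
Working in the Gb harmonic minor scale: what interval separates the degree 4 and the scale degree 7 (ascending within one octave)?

Spelling the Gb harmonic minor scale: Gb Ab Bbb Cb Db Ebb F.
The degree 4 is Cb and the degree 7 is F.
4 letter names make it a fourth; at 6 semitones (a half step wider than perfect) the quality is augmented.

augmented fourth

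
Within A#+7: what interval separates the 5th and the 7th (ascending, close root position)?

Spelling the chord: A#–C##–E##–G#.
The 5th is E## and the 7th is G#.
E## up to G# is 2 semitones, a whole step narrower than a major third, so the interval is diminished.

diminished 3rd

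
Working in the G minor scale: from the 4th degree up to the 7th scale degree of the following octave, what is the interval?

perfect 11th

The scale runs G A Bb C D Eb F.
So we need the interval from C up to F.
C up to F spans 11 letter names and 17 semitones — a perfect eleventh.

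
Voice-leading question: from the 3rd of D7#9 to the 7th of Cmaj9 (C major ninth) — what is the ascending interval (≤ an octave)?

The 3rd of D7#9 is F#; the 7th of Cmaj9 (C major ninth) is B.
F# up to B spans 4 letter names and 5 semitones — a perfect fourth.

perfect fourth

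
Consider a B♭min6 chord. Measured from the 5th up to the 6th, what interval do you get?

B♭min6 (B♭ minor sixth) is spelled B♭-D♭-F-G.
So we need the interval from F up to G.
From F to G is 2 semitones, exactly the major second.

major 2nd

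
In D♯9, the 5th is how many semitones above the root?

7

Spelling the chord: D♯, F𝄪, A♯, C♯, E♯.
D♯ to A♯ is a perfect fifth: 7 semitones.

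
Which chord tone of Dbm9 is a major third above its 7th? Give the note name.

The chord tones of Dbm9 are Db, Fb, Ab, Cb, Eb.
The 7th is Cb. A major third above Cb is Eb.
Eb is the chord's 9th.

Eb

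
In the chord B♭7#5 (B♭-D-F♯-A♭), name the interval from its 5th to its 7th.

d3

5th = F♯; 7th = A♭.
From F♯ to A♭: 2 semitones over a third = diminished.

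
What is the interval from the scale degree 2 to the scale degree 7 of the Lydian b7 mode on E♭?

The scale runs E♭ F G A B♭ C D♭.
So we need the interval from F up to D♭.
From F to D♭: 8 semitones over a sixth = minor.

minor sixth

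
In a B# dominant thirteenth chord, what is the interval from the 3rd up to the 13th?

perfect eleventh

Spelling the chord: B#, D##, F##, A#, C##, G##.
3rd = D##; 13th = G##.
D## up to G## spans 11 letter names and 17 semitones — a perfect eleventh.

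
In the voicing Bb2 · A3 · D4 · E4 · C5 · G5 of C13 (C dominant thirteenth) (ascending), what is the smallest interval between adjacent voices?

Adjacent intervals: Bb2→A3 = major seventh; A3→D4 = perfect fourth; D4→E4 = major second; E4→C5 = minor sixth; C5→G5 = perfect fifth.
The smallest is D4 to E4, a major second (2 semitones).

major second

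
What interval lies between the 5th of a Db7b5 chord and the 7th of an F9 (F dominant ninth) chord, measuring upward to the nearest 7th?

A5

The 5th of Db7b5 is Abb; the 7th of F9 (F dominant ninth) is Eb.
From Abb to Eb: 8 semitones over a fifth = augmented.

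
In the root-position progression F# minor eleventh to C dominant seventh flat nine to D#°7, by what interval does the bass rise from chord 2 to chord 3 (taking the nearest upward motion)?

augmented second

The roots are C and D#.
From C to D#: 3 semitones over a second = augmented.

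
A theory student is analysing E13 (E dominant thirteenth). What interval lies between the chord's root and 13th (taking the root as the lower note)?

E dominant thirteenth: E, G♯, B, D, F♯, C♯.
Root = E; 13th = C♯.
E up to C♯ spans 13 letter names and 21 semitones — a major thirteenth.

major thirteenth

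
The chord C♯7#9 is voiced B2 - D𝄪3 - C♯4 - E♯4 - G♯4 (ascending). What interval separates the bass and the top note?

The outer voices are B2 and G♯4.
Counting 13 letters and 21 half steps from B gives a major thirteenth.

major thirteenth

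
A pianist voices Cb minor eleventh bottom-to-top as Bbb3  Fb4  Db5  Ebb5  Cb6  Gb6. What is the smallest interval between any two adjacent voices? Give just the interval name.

Adjacent intervals: Bbb3→Fb4 = perfect fifth; Fb4→Db5 = major sixth; Db5→Ebb5 = minor second; Ebb5→Cb6 = major sixth; Cb6→Gb6 = perfect fifth.
The smallest is Db5 to Ebb5, a minor second (1 semitone).

minor second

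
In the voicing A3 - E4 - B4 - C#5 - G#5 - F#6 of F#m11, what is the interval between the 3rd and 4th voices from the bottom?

Those voices are B4 and C#5.
Counting 2 letters and 2 half steps from B gives a major second.

major 2nd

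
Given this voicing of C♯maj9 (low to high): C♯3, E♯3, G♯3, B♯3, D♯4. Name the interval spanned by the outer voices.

The outer voices are C♯3 and D♯4.
From C♯ to D♯ is 14 semitones, exactly the major ninth.

major ninth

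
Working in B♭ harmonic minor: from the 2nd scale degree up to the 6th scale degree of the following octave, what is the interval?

The scale runs B♭ C D♭ E♭ F G♭ A.
That puts C below G♭.
C up to G♭ is 18 semitones, a half step narrower than a perfect twelfth, so the interval is diminished.

diminished 12th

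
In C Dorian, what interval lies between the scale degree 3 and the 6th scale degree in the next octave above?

Spelling C Dorian: C D Eb F G A Bb.
That puts Eb below A.
Eb up to A is 18 semitones, a half step wider than a perfect eleventh, so the interval is augmented.

augmented eleventh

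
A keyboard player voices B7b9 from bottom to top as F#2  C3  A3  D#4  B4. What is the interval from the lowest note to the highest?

The outer voices are F#2 and B4.
From F# to B is 29 semitones, exactly the perfect 18th.

perfect 18th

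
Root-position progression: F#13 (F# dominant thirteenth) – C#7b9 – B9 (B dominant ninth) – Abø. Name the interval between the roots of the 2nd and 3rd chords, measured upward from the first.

The roots are C# and B.
7 letter names make it a seventh; at 10 semitones (a half step narrower than major) the quality is minor.

minor 7th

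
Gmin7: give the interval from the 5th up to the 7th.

Spelling the chord: G, Bb, D, F.
5th = D; 7th = F.
D up to F is 3 semitones, a half step narrower than a major third, so the interval is minor.

minor third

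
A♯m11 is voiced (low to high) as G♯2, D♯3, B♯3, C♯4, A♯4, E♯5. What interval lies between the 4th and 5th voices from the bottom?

major sixth

Those voices are C♯4 and A♯4.
From C♯ to A♯ is 9 semitones, exactly the major sixth.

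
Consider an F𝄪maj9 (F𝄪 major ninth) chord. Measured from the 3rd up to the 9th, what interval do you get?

m7

Spelling the chord: F𝄪, A𝄪, C𝄪, E𝄪, G𝄪.
That puts A𝄪 below G𝄪.
From A𝄪 to G𝄪: 10 semitones over a seventh = minor.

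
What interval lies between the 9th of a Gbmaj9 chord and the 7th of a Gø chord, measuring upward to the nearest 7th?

major 6th

The 9th of Gbmaj9 is Ab; the 7th of Gø is F.
Counting 6 letters and 9 half steps from Ab gives a major sixth.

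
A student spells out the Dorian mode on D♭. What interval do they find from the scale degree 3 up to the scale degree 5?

The scale runs D♭ E♭ F♭ G♭ A♭ B♭ C♭.
Scale degree 3 = F♭; scale degree 5 = A♭.
Counting 3 letters and 4 half steps from F♭ gives a major third.

M3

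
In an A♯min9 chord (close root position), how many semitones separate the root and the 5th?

Spelling the chord: A♯-C♯-E♯-G♯-B♯.
A♯ to E♯ is a perfect fifth: 7 semitones.

7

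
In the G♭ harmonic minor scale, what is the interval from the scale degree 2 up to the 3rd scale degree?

Spelling the G♭ harmonic minor scale: G♭ A♭ B𝄫 C♭ D♭ E𝄫 F.
Scale degree 2 = A♭; 3rd scale degree = B𝄫.
A♭ up to B𝄫 is 1 semitone, a half step narrower than a major second, so the interval is minor.

minor second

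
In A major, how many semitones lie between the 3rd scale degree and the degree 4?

The scale is A B C# D E F# G#.
C# up to D is a minor second — 1 semitone.

1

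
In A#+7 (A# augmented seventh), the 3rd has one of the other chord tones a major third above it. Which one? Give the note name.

A# augmented seventh is spelled A# C## E## G#.
The 3rd is C##. A major third above C## is E##.
E## is the chord's 5th.

E##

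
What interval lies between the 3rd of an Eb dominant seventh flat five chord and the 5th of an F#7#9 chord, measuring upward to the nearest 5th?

Eb dominant seventh flat five has G as its 3rd, and F#7#9 has C# as its 5th.
From G to C#: 6 semitones over a fourth = augmented.

A4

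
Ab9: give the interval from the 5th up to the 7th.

Spelling the chord: Ab C Eb Gb Bb.
The 5th is Eb and the 7th is Gb.
3 letter names make it a third; at 3 semitones (a half step narrower than major) the quality is minor.

minor 3rd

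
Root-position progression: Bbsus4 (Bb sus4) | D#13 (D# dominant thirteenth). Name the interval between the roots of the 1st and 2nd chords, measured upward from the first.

A3

The roots are Bb and D#.
Bb up to D# is 5 semitones, a half step wider than a major third, so the interval is augmented.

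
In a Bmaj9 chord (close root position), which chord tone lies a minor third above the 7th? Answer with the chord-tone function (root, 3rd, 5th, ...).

The chord tones of Bmaj9 (B major ninth) are B, D#, F#, A#, C#.
The 7th is A#. A minor third above A# is C#.
C# is the chord's 9th.

9th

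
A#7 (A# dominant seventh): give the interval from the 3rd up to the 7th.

d5

Spelling the chord: A#-C##-E#-G#.
That puts C## below G#.
C## up to G# is 6 semitones, a half step narrower than a perfect fifth, so the interval is diminished.
That tritone between 3rd and 7th is what gives the dominant seventh its pull toward resolution.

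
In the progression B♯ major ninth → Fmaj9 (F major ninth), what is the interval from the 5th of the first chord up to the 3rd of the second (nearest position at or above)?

The 5th of B♯ major ninth is F𝄪; the 3rd of Fmaj9 (F major ninth) is A.
F𝄪 up to A is 2 semitones, a whole step narrower than a major third, so the interval is diminished.

d3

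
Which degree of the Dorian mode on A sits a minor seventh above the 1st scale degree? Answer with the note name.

G

The scale is A B C D E F# G.
The 1st scale degree is A; a minor seventh above that is G — scale degree 7.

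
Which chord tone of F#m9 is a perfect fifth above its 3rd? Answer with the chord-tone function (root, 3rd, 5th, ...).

Spelling the chord: F# A C# E G#.
The 3rd is A. A perfect fifth above A is E.
E is the chord's 7th.

7th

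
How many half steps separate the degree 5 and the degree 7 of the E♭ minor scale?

The scale is E♭ F G♭ A♭ B♭ C♭ D♭.
B♭ up to D♭ is a minor third — 3 semitones.

3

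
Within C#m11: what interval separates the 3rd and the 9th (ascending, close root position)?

major 7th

Spelling the chord: C#-E-G#-B-D#-F#.
3rd = E; 9th = D#.
From E to D# is 11 semitones, exactly the major seventh.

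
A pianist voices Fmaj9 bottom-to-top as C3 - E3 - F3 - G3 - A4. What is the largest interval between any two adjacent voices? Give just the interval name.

Adjacent intervals: C3→E3 = major third; E3→F3 = minor second; F3→G3 = major second; G3→A4 = major ninth.
The largest is G3 to A4, a major ninth (14 semitones).

major ninth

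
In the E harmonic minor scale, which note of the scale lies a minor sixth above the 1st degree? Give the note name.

The scale is E F# G A B C D#.
The 1st degree is E; a minor sixth above that is C — scale degree 6.

C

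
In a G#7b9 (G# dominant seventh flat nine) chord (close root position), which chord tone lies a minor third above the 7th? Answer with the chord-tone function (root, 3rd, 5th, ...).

G#7b9 is spelled G#-B#-D#-F#-A.
The 7th is F#. A minor third above F# is A.
A is the chord's 9th.

9th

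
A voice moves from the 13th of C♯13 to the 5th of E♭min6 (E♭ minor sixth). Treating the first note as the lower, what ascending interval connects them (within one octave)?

diminished 2nd

C♯13 has A♯ as its 13th, and E♭min6 (E♭ minor sixth) has B♭ as its 5th.
A♯ up to B♭ is 0 semitones, a whole step narrower than a major second, so the interval is diminished.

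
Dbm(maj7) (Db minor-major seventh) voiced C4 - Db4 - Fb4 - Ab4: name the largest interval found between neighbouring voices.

major 3rd

Adjacent intervals: C4→Db4 = minor second; Db4→Fb4 = minor third; Fb4→Ab4 = major third.
The largest is Fb4 to Ab4, a major third (4 semitones).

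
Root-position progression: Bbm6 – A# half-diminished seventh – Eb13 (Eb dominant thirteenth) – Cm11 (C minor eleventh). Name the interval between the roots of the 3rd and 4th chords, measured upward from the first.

major 6th

The roots are Eb and C.
Counting 6 letters and 9 half steps from Eb gives a major sixth.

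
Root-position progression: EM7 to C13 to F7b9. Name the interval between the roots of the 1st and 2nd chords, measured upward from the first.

minor sixth

The roots are E and C.
E up to C is 8 semitones, a half step narrower than a major sixth, so the interval is minor.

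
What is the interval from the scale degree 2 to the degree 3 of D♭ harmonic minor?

Spelling D♭ harmonic minor: D♭ E♭ F♭ G♭ A♭ B𝄫 C.
So we need the interval from E♭ up to F♭.
E♭ up to F♭ is 1 semitone, a half step narrower than a major second, so the interval is minor.

minor second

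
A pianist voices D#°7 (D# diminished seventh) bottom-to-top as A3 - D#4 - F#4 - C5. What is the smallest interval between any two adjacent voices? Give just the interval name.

Adjacent intervals: A3→D#4 = augmented fourth; D#4→F#4 = minor third; F#4→C5 = diminished fifth.
The smallest is D#4 to F#4, a minor third (3 semitones).

minor third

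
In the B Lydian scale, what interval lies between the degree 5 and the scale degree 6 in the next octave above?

major ninth

The scale runs B C♯ D♯ E♯ F♯ G♯ A♯.
The degree 5 is F♯ and the 6th scale degree (up an octave) is G♯.
Counting 9 letters and 14 half steps from F♯ gives a major ninth.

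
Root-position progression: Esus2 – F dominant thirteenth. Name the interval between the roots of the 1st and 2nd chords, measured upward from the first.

m2

The roots are E and F.
From E to F: 1 semitone over a second = minor.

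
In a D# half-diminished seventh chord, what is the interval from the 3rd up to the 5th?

m3

Spelling the chord: D#–F#–A–C#.
3rd = F#; 5th = A.
From F# to A: 3 semitones over a third = minor.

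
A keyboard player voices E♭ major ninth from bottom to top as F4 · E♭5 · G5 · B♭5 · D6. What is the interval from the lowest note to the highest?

The outer voices are F4 and D6.
Counting 13 letters and 21 half steps from F gives a major thirteenth.

major 13th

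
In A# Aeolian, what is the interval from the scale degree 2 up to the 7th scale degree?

A# natural minor: A# B# C# D# E# F# G#.
Scale degree 2 = B#; 7th degree = G#.
6 letter names make it a sixth; at 8 semitones (a half step narrower than major) the quality is minor.

m6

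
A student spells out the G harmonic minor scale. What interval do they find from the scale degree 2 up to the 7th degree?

major sixth

G harmonic minor: G A Bb C D Eb F#.
That puts A below F#.
Counting 6 letters and 9 half steps from A gives a major sixth.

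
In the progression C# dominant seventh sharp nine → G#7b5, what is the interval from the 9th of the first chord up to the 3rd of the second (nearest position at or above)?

minor sixth

The 9th of C# dominant seventh sharp nine is D##; the 3rd of G#7b5 is B#.
D## up to B# is 8 semitones, a half step narrower than a major sixth, so the interval is minor.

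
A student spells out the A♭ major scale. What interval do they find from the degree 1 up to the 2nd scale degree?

The scale runs A♭ B♭ C D♭ E♭ F G.
Degree 1 = A♭; degree 2 = B♭.
Counting 2 letters and 2 half steps from A♭ gives a major second.

major 2nd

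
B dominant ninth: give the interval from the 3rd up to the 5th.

B dominant ninth: B-D♯-F♯-A-C♯.
3rd = D♯; 5th = F♯.
3 letter names make it a third; at 3 semitones (a half step narrower than major) the quality is minor.

minor third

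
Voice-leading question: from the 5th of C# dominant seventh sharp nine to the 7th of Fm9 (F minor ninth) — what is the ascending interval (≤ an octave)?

The 5th of C# dominant seventh sharp nine is G#; the 7th of Fm9 (F minor ninth) is Eb.
From G# to Eb: 7 semitones over a sixth = diminished.

diminished sixth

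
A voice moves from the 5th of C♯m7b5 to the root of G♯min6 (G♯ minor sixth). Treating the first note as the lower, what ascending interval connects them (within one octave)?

C♯m7b5 has G as its 5th, and G♯min6 (G♯ minor sixth) has G♯ as its root.
1 letter names make it a unison; at 1 semitone (a half step wider than perfect) the quality is augmented.

augmented unison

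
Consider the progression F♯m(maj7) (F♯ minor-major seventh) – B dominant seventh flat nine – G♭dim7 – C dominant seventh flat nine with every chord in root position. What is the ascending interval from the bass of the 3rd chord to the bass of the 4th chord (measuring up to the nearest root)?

The roots are G♭ and C.
4 letter names make it a fourth; at 6 semitones (a half step wider than perfect) the quality is augmented.

augmented fourth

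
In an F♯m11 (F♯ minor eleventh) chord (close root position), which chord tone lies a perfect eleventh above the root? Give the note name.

B

Spelling the chord: F♯, A, C♯, E, G♯, B.
The root is F♯. A perfect eleventh above F♯ is B.
B is the chord's 11th.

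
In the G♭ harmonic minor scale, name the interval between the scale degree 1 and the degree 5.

Spelling the G♭ harmonic minor scale: G♭ A♭ B𝄫 C♭ D♭ E𝄫 F.
That puts G♭ below D♭.
G♭ up to D♭ spans 5 letter names and 7 semitones — a perfect fifth.

perfect fifth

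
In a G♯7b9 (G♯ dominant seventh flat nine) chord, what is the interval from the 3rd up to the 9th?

diminished seventh

G♯7b9 (G♯ dominant seventh flat nine): G♯ B♯ D♯ F♯ A.
The 3rd is B♯ and the 9th is A.
From B♯ to A: 9 semitones over a seventh = diminished.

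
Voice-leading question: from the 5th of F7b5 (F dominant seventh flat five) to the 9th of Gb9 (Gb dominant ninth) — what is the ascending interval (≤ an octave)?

major sixth

F7b5 (F dominant seventh flat five) has Cb as its 5th, and Gb9 (Gb dominant ninth) has Ab as its 9th.
Cb up to Ab spans 6 letter names and 9 semitones — a major sixth.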